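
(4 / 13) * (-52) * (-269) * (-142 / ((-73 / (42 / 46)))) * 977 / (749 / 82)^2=12044925835392 / 134560097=89513.36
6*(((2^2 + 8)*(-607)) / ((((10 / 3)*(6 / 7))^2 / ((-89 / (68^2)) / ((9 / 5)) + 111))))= -594207.89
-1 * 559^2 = -312481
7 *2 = 14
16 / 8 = 2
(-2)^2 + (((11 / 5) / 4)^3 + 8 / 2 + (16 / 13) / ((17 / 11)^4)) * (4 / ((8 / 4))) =55436315863 / 4343092000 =12.76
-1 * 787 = -787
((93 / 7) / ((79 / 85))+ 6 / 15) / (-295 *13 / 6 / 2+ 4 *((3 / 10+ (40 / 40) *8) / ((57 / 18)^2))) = -176013492 / 3788306039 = -0.05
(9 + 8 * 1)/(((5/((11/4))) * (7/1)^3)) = 187/6860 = 0.03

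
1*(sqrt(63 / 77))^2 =9 / 11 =0.82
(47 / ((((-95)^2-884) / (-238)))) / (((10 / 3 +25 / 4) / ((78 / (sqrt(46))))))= -747864 * sqrt(46) / 3076135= -1.65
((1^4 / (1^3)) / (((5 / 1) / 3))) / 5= 3 / 25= 0.12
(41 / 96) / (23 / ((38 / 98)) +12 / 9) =779 / 110624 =0.01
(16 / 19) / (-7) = -16 / 133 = -0.12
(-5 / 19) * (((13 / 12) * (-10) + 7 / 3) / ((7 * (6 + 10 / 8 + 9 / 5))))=850 / 24073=0.04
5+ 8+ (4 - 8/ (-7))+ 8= 183/ 7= 26.14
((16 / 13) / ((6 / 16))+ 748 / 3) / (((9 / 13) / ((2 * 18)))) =13136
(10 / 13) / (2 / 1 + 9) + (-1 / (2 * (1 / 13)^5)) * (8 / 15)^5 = -8010.81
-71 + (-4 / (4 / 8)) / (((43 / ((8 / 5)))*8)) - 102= -37203 / 215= -173.04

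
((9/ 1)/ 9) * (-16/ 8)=-2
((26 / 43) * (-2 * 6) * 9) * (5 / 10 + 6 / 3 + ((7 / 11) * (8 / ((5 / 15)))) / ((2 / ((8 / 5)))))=-2273076 / 2365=-961.13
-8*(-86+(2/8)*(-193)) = 1074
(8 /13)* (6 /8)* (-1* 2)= -0.92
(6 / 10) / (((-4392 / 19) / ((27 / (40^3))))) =-171 / 156160000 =-0.00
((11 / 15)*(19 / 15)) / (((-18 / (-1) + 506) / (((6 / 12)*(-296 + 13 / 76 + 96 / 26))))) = -3174941 / 12261600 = -0.26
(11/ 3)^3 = 1331/ 27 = 49.30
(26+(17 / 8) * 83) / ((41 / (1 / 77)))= 1619 / 25256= 0.06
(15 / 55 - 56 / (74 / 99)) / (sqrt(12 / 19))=-10127 * sqrt(57) / 814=-93.93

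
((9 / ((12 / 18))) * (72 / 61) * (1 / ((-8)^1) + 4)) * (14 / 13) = 52731 / 793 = 66.50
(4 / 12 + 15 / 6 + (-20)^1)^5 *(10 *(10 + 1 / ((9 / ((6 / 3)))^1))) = -152396568.98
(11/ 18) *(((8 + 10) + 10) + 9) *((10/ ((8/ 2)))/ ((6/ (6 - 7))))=-2035/ 216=-9.42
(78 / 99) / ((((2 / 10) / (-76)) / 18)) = -59280 / 11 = -5389.09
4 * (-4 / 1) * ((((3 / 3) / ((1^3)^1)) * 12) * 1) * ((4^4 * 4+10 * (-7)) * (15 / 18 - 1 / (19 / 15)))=-152640 / 19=-8033.68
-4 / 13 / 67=-4 / 871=-0.00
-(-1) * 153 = 153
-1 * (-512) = 512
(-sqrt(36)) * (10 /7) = -60 /7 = -8.57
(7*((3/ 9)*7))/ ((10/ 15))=49/ 2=24.50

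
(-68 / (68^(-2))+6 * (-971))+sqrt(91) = -320258+sqrt(91) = -320248.46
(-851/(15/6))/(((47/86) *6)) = -73186/705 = -103.81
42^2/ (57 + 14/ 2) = 441/ 16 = 27.56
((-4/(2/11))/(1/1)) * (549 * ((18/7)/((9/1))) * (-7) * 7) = 169092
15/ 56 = 0.27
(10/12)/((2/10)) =25/6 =4.17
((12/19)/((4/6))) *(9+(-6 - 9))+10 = 82/19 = 4.32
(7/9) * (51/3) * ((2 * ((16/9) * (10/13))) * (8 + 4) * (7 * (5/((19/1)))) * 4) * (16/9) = 341196800/60021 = 5684.62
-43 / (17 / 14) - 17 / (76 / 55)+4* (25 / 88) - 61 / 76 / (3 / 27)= -382315 / 7106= -53.80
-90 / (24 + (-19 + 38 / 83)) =-2490 / 151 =-16.49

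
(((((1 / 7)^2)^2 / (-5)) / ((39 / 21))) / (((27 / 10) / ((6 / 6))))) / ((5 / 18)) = -4 / 66885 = -0.00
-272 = -272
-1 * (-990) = 990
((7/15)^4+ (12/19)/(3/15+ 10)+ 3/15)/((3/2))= 0.21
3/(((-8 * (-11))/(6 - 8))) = -3/44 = -0.07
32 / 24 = 4 / 3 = 1.33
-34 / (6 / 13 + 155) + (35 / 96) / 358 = -15119921 / 69457728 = -0.22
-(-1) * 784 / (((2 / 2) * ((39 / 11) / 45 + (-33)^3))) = -16170 / 741199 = -0.02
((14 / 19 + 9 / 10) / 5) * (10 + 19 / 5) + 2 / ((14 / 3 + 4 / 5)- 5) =292713 / 33250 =8.80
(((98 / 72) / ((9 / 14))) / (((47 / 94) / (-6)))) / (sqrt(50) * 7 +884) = -303212 / 10516581 +12005 * sqrt(2) / 10516581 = -0.03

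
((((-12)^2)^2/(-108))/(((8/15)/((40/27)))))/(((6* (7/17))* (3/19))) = -1367.20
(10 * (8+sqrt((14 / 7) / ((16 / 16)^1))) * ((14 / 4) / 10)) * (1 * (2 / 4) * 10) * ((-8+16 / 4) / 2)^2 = 70 * sqrt(2)+560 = 658.99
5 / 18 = 0.28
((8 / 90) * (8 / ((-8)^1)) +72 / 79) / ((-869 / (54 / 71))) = -17544 / 24371105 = -0.00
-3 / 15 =-1 / 5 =-0.20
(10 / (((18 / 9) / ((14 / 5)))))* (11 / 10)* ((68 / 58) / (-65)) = -2618 / 9425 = -0.28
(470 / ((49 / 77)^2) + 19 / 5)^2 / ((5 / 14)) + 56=162772898922 / 42875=3796452.45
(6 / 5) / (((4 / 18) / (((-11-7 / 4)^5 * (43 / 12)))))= -133524772137 / 20480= -6519764.26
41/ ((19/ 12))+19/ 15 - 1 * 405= -107684/ 285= -377.84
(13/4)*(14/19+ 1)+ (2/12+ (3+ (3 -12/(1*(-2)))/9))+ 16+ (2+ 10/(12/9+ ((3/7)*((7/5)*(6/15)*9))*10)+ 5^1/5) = 143371/4902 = 29.25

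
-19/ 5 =-3.80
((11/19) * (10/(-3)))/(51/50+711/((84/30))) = -875/115596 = -0.01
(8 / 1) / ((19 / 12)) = 5.05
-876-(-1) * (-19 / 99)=-86743 / 99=-876.19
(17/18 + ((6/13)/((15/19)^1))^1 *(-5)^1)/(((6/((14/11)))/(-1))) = 3241/7722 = 0.42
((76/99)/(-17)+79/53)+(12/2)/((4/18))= 2537302/89199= 28.45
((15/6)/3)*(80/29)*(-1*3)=-200/29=-6.90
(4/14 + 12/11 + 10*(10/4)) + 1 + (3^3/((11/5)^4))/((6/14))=3081373/102487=30.07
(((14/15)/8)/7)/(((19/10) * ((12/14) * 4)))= 7/2736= 0.00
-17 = -17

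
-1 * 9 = -9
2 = 2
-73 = -73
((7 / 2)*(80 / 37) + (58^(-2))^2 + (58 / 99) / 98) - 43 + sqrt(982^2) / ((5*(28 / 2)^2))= -349608131690621 / 10155819587760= -34.42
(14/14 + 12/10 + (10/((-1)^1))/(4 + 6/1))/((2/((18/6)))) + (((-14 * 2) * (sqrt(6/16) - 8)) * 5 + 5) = 5634/5 - 35 * sqrt(6) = 1041.07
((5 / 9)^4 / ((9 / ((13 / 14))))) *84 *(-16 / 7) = -1.89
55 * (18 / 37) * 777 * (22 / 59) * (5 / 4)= 571725 / 59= 9690.25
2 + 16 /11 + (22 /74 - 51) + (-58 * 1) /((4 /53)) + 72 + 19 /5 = -3011589 /4070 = -739.95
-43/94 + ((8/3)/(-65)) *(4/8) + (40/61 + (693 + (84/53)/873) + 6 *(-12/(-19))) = 25373814106177/36405940090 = 696.97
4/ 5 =0.80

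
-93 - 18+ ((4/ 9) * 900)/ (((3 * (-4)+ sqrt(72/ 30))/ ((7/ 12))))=-23147/ 177 - 350 * sqrt(15)/ 531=-133.33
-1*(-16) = 16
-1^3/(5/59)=-59/5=-11.80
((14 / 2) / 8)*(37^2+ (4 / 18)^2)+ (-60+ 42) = 764587 / 648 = 1179.92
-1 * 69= -69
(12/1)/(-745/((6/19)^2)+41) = -432/267469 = -0.00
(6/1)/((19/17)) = 102/19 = 5.37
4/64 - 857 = -13711/16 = -856.94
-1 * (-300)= 300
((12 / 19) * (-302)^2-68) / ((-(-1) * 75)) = 1093156 / 1425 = 767.13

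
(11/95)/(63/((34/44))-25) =187/91295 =0.00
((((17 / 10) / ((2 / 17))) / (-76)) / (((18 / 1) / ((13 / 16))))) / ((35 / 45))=-3757 / 340480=-0.01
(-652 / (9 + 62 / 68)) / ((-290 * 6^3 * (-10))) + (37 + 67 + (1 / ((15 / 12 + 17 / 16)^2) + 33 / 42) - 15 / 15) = 103.97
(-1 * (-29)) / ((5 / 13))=377 / 5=75.40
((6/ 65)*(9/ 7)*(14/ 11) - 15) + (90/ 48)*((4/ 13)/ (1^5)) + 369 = 507261/ 1430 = 354.73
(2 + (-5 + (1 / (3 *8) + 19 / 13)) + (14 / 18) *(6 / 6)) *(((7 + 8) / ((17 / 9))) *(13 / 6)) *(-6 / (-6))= -3365 / 272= -12.37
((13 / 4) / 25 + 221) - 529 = -30787 / 100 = -307.87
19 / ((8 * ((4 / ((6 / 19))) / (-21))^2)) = 3969 / 608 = 6.53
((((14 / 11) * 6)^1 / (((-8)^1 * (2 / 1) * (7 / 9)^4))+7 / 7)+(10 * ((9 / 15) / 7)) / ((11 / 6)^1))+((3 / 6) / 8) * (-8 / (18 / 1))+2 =72517 / 33957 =2.14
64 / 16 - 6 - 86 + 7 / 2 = -169 / 2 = -84.50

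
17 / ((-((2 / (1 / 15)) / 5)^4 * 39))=-17 / 50544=-0.00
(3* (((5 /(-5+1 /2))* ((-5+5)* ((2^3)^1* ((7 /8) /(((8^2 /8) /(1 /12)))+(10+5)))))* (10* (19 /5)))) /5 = 0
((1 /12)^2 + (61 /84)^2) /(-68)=-1885 /239904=-0.01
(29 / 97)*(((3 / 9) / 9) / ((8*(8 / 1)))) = 29 / 167616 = 0.00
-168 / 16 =-21 / 2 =-10.50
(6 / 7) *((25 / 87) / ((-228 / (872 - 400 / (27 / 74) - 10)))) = 79075 / 312417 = 0.25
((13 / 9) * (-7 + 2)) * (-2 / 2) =65 / 9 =7.22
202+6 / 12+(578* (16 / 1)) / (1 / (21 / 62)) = 206763 / 62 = 3334.89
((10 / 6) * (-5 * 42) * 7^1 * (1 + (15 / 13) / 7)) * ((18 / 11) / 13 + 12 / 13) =-2993.54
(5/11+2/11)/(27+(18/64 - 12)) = 0.04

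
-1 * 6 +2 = -4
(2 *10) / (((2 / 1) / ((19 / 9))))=190 / 9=21.11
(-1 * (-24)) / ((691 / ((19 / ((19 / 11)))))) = 264 / 691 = 0.38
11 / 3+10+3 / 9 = 14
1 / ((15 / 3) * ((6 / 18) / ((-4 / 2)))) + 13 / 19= -49 / 95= -0.52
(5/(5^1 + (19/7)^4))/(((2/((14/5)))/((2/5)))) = 16807/355815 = 0.05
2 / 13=0.15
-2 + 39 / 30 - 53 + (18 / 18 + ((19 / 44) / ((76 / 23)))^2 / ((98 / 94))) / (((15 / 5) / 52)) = -36.08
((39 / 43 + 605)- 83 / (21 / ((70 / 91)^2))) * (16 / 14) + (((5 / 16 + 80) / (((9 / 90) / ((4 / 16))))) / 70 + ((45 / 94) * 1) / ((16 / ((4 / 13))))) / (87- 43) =689.86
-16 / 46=-8 / 23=-0.35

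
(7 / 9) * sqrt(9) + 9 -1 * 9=7 / 3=2.33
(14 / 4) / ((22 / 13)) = 91 / 44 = 2.07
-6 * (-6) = 36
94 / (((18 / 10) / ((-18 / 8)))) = -117.50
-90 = -90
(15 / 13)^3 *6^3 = 729000 / 2197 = 331.82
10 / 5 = 2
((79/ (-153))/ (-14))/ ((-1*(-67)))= 0.00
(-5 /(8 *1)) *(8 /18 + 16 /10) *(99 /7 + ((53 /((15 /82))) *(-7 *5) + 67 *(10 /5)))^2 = -1012783946927 /7938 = -127586791.00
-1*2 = -2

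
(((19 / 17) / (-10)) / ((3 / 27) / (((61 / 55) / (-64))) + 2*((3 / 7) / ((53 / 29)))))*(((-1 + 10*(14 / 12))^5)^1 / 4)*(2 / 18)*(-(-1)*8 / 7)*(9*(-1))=-1030574047232 / 1388927115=-741.99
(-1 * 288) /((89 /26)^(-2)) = -570312 /169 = -3374.63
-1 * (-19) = 19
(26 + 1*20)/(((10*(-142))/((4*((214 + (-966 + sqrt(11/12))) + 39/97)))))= 670726/6887 - 23*sqrt(33)/1065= 97.27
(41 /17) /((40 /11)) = 451 /680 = 0.66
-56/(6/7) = -196/3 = -65.33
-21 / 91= -3 / 13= -0.23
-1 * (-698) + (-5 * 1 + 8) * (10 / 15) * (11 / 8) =2803 / 4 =700.75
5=5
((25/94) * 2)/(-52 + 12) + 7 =2627/376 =6.99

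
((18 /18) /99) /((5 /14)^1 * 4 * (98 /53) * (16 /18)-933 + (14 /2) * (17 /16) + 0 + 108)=-848 /68438887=-0.00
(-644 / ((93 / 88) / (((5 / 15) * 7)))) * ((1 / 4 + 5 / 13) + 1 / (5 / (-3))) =-49.22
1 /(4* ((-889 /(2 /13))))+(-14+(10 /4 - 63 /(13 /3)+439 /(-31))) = -14402260 /358267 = -40.20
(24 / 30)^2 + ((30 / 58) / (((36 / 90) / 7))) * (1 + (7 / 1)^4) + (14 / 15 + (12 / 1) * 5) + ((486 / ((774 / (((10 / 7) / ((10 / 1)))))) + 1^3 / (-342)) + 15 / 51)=27664294489361 / 1268760150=21804.20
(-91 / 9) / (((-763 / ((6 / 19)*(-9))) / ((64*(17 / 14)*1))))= -42432 / 14497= -2.93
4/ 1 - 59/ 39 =97/ 39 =2.49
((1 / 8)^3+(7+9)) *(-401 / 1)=-3285393 / 512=-6416.78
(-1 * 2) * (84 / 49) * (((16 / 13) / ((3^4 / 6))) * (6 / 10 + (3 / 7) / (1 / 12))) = -17152 / 9555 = -1.80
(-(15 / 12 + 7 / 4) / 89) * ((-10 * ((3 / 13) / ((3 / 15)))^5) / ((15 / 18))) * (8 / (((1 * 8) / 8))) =218700000 / 33045077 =6.62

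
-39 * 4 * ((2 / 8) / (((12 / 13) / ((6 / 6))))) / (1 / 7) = -1183 / 4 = -295.75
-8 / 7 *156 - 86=-1850 / 7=-264.29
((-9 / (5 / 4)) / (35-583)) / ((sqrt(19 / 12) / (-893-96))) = -17802*sqrt(57) / 13015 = -10.33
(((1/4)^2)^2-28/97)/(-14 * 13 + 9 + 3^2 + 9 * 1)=7071/3848960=0.00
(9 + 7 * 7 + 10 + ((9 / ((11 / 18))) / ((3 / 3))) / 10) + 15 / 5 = 3986 / 55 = 72.47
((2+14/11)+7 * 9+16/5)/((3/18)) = 22926/55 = 416.84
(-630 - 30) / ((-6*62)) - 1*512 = -15817 / 31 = -510.23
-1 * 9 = -9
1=1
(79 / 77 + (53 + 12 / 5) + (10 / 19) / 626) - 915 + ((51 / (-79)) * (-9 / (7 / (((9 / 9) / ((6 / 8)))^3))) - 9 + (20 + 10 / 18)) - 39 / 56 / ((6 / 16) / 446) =-389146703326 / 232557435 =-1673.34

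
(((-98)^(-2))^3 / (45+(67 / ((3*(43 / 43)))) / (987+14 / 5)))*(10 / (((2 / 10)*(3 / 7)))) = 101 / 34527191806912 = 0.00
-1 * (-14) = 14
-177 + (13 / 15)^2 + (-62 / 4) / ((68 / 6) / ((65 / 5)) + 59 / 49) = -327959929 / 1785150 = -183.72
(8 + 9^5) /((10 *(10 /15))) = 177171 /20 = 8858.55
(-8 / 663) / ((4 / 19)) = -38 / 663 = -0.06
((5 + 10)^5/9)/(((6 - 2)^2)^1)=84375/16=5273.44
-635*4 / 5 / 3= -508 / 3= -169.33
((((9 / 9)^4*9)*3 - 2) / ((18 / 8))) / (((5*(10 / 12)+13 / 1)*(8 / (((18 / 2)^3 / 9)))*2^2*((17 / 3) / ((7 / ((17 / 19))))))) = 269325 / 119068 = 2.26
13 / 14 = 0.93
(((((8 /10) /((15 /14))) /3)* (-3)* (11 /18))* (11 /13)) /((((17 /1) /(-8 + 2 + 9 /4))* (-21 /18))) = -242 /3315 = -0.07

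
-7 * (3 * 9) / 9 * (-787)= 16527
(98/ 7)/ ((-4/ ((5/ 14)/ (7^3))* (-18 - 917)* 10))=1/ 2565640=0.00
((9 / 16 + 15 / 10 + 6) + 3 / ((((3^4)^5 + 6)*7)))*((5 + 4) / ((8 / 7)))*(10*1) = 47228494793535 / 74384734016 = 634.92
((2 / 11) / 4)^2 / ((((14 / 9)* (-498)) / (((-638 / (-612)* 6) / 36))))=-0.00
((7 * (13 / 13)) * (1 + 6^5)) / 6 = 54439 / 6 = 9073.17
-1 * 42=-42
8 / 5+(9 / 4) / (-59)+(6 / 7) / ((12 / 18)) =23521 / 8260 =2.85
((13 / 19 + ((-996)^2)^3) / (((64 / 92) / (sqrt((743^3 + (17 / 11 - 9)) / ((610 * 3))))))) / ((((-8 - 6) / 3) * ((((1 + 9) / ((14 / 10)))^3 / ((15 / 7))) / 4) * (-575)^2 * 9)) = -129839750269903392859 * sqrt(403664330806) / 73306750000000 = -1125314444147.13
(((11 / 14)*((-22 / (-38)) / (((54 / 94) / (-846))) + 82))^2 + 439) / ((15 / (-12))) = -233727007852 / 796005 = -293625.05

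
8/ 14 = 4/ 7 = 0.57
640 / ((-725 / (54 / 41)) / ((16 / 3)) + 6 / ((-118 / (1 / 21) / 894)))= -76124160 / 12533897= -6.07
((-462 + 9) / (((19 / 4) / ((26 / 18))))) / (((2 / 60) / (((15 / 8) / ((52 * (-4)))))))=37.25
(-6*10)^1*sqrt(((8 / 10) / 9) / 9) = -8*sqrt(5) / 3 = -5.96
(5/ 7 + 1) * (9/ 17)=108/ 119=0.91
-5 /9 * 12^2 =-80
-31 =-31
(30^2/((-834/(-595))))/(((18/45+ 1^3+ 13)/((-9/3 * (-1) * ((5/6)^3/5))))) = 1859375/120096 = 15.48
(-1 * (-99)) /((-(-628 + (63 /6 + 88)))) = 0.19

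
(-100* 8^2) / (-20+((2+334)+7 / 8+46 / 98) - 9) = -2508800 / 120871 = -20.76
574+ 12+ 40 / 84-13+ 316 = 18679 / 21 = 889.48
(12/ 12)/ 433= 1/ 433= 0.00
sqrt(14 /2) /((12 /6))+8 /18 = 1.77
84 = 84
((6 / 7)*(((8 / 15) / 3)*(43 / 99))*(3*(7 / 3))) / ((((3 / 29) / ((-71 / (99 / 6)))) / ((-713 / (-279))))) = -65163232 / 1323135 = -49.25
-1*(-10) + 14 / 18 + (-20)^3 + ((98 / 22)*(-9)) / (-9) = -790492 / 99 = -7984.77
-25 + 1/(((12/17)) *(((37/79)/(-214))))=-149251/222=-672.30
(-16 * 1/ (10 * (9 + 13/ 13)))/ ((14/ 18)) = -36/ 175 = -0.21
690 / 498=115 / 83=1.39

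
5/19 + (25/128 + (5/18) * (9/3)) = 9425/7296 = 1.29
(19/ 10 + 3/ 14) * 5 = 74/ 7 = 10.57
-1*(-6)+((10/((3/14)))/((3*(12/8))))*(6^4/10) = 1350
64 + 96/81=1760/27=65.19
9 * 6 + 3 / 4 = 219 / 4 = 54.75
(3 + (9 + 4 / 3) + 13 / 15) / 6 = 71 / 30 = 2.37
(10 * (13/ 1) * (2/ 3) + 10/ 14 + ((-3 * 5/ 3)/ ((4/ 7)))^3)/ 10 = -156587/ 2688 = -58.25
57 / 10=5.70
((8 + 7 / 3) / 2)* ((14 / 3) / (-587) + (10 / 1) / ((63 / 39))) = 31.94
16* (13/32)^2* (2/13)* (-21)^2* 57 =326781/32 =10211.91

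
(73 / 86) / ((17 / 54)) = 1971 / 731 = 2.70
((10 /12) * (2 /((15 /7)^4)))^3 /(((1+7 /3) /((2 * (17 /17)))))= 0.00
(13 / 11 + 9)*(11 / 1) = 112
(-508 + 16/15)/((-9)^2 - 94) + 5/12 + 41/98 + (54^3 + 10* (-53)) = 1999846593/12740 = 156973.83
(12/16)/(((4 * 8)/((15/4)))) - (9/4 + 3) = -2643/512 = -5.16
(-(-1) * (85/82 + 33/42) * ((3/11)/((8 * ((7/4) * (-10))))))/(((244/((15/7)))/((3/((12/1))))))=-4707/603921472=-0.00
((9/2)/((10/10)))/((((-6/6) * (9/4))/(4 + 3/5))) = -46/5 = -9.20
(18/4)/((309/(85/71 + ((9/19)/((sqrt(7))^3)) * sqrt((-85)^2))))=255/14626 + 2295 * sqrt(7)/191786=0.05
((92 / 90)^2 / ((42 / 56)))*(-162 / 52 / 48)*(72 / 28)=-529 / 2275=-0.23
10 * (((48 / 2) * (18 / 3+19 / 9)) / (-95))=-1168 / 57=-20.49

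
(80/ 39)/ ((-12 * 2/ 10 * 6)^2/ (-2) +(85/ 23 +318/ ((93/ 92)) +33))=356500/ 43030689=0.01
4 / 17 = 0.24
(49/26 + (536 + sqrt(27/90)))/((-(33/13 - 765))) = 13 * sqrt(30)/99120 + 13985/19824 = 0.71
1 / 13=0.08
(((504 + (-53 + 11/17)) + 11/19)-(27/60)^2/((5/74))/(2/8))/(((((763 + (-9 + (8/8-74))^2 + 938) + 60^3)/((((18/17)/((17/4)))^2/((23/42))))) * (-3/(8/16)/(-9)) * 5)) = 5805045265824/87031665598328125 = 0.00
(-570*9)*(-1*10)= 51300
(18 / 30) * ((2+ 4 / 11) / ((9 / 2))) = 52 / 165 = 0.32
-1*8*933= -7464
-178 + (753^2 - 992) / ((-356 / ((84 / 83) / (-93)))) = -36799347 / 228997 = -160.70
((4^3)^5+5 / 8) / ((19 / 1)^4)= 8589934597 / 1042568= 8239.21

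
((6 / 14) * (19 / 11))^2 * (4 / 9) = 1444 / 5929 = 0.24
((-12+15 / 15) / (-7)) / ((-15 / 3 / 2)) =-22 / 35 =-0.63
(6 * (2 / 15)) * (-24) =-96 / 5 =-19.20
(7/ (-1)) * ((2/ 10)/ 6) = -7/ 30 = -0.23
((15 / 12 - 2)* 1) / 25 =-3 / 100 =-0.03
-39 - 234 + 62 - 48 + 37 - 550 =-772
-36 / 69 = -12 / 23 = -0.52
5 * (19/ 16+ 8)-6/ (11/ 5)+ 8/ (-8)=42.21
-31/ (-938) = 31/ 938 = 0.03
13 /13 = 1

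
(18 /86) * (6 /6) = 9 /43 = 0.21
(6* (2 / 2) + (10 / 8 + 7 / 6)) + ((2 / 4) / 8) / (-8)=3229 / 384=8.41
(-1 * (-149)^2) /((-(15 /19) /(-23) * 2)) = -9701837 /30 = -323394.57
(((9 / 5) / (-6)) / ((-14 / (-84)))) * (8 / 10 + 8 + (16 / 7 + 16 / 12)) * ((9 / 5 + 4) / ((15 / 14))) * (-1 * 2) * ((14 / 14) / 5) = 151264 / 3125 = 48.40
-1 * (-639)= 639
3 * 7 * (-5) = -105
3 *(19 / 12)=19 / 4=4.75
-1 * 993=-993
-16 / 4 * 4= -16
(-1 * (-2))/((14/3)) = 3/7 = 0.43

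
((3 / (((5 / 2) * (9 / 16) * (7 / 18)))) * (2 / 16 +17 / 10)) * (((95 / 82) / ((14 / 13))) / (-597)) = -36062 / 1998955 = -0.02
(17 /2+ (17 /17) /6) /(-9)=-26 /27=-0.96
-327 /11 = -29.73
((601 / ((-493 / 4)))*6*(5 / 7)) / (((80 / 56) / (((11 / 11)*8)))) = -57696 / 493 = -117.03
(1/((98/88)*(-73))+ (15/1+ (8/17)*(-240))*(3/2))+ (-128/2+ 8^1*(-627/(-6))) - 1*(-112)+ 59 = 96817163/121618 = 796.08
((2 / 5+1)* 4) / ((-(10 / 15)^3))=-189 / 10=-18.90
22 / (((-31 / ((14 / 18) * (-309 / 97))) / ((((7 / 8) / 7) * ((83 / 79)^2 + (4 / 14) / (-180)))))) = 0.24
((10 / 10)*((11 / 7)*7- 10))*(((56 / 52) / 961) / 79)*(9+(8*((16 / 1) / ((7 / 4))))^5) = 5412980344630 / 182281519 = 29695.72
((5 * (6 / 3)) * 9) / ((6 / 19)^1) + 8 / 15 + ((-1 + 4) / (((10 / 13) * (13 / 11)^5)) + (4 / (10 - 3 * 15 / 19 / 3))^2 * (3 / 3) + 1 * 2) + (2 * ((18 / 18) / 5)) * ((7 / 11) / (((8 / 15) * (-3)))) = 33396700440977 / 115457842500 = 289.25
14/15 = 0.93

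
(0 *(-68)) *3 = 0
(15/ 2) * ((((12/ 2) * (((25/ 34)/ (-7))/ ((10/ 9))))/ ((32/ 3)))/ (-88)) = 6075/ 1340416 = 0.00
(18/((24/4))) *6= 18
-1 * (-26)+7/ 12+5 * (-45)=-2381/ 12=-198.42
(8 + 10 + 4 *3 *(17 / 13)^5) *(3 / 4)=35582337 / 742586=47.92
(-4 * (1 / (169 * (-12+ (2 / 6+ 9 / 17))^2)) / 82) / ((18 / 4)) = -289 / 558865424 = -0.00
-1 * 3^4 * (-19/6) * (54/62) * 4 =27702/31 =893.61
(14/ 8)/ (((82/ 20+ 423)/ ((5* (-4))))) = -350/ 4271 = -0.08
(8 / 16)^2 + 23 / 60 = 19 / 30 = 0.63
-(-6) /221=6 /221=0.03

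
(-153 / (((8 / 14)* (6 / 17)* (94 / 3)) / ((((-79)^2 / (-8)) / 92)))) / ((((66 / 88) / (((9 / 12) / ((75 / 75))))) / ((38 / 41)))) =2158967853 / 11346176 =190.28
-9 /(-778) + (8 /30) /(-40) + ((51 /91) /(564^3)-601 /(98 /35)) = -11359352660880467 /52923317428800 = -214.64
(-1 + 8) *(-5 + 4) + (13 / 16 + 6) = -3 / 16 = -0.19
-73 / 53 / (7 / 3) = -219 / 371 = -0.59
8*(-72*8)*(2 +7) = -41472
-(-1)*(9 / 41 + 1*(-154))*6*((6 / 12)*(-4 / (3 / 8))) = 201760 / 41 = 4920.98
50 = 50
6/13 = 0.46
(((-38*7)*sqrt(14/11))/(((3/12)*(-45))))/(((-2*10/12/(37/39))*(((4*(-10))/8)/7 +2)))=-275576*sqrt(154)/289575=-11.81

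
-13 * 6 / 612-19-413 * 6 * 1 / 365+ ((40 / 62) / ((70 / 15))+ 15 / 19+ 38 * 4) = 19496133697 / 153499290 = 127.01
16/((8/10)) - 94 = -74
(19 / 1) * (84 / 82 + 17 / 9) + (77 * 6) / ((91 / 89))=2433031 / 4797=507.20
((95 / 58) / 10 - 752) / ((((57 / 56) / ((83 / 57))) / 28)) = -945854056 / 31407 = -30116.03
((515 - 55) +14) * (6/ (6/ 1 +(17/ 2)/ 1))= 5688/ 29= 196.14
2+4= 6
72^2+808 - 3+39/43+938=297900/43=6927.91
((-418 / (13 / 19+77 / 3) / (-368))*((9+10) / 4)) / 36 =75449 / 13265664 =0.01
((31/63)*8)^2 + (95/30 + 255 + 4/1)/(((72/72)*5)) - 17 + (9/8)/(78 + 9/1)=234540659/4604040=50.94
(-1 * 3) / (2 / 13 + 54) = -39 / 704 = -0.06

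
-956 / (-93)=956 / 93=10.28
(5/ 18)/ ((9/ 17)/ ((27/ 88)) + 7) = 17/ 534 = 0.03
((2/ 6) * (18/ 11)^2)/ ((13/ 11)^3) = 1188/ 2197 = 0.54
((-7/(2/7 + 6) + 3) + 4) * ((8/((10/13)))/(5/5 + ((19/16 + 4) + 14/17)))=915824/104885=8.73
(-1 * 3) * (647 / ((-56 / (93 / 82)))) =180513 / 4592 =39.31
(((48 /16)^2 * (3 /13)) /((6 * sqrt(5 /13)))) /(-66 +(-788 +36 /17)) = -153 * sqrt(65) /1882660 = -0.00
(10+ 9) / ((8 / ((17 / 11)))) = 3.67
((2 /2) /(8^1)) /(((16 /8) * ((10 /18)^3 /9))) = 6561 /2000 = 3.28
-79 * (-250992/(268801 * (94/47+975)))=19828368/262618577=0.08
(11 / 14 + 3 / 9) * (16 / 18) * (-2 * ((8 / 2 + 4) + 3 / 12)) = -1034 / 63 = -16.41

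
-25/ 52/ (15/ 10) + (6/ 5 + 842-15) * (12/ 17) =3873851/ 6630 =584.29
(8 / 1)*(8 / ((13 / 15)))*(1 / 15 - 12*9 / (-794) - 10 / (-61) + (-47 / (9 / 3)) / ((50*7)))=261894112 / 11018735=23.77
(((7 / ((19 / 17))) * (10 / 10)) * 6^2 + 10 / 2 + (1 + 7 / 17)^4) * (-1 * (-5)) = 1172.23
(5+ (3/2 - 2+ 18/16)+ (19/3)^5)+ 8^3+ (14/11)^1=228992821/21384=10708.61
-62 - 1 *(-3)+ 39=-20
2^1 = 2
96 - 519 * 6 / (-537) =18222 / 179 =101.80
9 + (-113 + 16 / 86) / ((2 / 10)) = -555.07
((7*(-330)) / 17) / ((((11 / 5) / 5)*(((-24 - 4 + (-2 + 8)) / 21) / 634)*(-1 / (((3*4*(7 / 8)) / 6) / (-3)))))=40774125 / 374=109021.72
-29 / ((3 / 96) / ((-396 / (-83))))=-367488 / 83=-4427.57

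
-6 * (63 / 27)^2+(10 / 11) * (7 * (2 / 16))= -4207 / 132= -31.87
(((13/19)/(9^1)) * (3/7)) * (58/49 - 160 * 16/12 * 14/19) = -5.08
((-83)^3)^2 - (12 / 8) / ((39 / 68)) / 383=1627836119004217 / 4979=326940373368.99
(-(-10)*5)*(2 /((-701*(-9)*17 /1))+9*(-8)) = -386110700 /107253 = -3600.00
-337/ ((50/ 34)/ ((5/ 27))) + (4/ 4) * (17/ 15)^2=-27778/ 675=-41.15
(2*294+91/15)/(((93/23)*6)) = 204953/8370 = 24.49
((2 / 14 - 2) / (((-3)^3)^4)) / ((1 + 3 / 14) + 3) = -26 / 31355019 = -0.00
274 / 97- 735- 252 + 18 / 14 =-667382 / 679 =-982.89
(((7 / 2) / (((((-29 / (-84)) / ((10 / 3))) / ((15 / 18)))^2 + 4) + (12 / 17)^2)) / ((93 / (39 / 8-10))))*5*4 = -50802587500 / 59444432013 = -0.85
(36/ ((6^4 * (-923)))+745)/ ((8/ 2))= 24754859/ 132912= 186.25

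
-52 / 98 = -26 / 49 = -0.53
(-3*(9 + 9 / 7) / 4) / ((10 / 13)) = -10.03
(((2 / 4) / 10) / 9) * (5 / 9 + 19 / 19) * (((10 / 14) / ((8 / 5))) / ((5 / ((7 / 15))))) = 7 / 19440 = 0.00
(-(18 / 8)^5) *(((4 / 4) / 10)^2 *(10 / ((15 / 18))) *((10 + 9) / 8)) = -3365793 / 204800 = -16.43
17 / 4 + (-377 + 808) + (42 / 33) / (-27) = 517021 / 1188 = 435.20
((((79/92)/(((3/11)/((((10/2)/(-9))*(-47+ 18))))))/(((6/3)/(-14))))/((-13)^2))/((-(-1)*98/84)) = -126005/69966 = -1.80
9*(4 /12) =3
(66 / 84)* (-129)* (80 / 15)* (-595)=321640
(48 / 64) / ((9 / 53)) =53 / 12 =4.42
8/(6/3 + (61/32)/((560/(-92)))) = 35840/7557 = 4.74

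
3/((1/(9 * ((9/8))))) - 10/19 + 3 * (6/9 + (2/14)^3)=1660919/52136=31.86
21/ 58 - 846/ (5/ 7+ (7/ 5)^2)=-119126/ 377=-315.98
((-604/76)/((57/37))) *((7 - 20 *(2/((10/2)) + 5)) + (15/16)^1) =8944787/17328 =516.20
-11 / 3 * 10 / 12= -3.06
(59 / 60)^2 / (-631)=-3481 / 2271600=-0.00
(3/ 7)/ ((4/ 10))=15/ 14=1.07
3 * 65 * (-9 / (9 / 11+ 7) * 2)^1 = -19305 / 43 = -448.95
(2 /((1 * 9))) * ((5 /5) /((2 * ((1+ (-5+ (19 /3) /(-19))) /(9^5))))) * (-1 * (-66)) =-1299078 /13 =-99929.08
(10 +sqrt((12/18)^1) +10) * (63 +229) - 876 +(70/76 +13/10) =292 * sqrt(6)/3 +471791/95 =5204.64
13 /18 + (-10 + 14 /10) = -709 /90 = -7.88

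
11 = 11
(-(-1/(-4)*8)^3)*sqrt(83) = -8*sqrt(83) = -72.88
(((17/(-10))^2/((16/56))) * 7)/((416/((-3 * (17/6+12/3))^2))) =23804641/332800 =71.53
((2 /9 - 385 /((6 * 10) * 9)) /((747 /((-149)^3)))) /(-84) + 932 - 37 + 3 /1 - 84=5340980879 /6776784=788.13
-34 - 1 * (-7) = -27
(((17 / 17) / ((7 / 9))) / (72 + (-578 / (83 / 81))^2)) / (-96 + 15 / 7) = -6889 / 160046742636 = -0.00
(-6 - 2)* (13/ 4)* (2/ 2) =-26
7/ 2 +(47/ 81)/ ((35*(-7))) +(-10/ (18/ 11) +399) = 15732581/ 39690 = 396.39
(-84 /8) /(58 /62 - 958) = 651 /59338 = 0.01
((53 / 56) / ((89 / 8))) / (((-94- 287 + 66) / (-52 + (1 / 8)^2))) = 58777 / 4186560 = 0.01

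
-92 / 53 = -1.74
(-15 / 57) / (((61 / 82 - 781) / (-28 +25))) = -410 / 405213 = -0.00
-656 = -656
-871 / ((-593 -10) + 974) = -871 / 371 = -2.35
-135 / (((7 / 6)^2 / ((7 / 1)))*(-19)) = 4860 / 133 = 36.54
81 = 81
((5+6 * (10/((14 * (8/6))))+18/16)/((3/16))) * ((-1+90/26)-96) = -1271936/273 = -4659.11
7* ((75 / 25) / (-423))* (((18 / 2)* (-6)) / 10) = 63 / 235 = 0.27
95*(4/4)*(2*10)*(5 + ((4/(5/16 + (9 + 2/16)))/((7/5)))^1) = 10649500/1057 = 10075.21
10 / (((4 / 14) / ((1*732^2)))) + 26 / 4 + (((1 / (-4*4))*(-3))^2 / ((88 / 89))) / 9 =422486654041 / 22528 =18753846.50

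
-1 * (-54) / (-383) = -54 / 383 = -0.14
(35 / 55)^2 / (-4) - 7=-7.10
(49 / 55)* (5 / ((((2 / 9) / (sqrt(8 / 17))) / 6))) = 2646* sqrt(34) / 187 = 82.51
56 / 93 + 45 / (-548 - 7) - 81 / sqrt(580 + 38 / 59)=-2.84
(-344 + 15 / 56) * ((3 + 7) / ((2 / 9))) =-866205 / 56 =-15467.95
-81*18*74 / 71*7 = -755244 / 71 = -10637.24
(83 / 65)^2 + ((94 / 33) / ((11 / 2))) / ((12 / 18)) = 1230719 / 511225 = 2.41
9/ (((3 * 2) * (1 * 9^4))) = 1/ 4374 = 0.00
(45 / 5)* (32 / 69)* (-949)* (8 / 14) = -364416 / 161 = -2263.45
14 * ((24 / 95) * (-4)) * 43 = -57792 / 95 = -608.34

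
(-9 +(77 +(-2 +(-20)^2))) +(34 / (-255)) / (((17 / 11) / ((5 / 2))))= 23755 / 51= 465.78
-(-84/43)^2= -7056/1849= -3.82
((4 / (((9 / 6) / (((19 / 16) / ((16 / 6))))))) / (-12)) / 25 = -19 / 4800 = -0.00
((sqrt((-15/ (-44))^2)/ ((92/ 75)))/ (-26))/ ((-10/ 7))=1575/ 210496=0.01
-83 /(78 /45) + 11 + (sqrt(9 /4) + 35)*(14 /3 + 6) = 27491 /78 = 352.45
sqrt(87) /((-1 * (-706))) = sqrt(87) /706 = 0.01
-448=-448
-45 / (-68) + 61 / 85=469 / 340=1.38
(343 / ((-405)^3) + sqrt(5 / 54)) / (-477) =343 / 31687169625 - sqrt(30) / 8586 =-0.00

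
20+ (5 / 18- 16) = 77 / 18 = 4.28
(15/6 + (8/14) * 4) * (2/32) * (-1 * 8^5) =-68608/7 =-9801.14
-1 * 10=-10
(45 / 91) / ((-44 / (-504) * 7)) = 810 / 1001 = 0.81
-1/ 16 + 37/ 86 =253/ 688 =0.37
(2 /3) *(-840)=-560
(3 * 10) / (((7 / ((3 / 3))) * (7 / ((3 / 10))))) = 9 / 49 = 0.18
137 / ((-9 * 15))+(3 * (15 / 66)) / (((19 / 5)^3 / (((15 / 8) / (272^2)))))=-12235781447797 / 12057160642560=-1.01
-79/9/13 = -79/117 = -0.68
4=4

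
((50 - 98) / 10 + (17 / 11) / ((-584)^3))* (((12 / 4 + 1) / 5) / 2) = -52582649941 / 27386796800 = -1.92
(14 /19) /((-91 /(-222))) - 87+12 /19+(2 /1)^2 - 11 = -22618 /247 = -91.57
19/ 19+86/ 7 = 93/ 7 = 13.29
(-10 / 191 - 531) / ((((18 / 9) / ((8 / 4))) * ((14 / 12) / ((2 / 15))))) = -405724 / 6685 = -60.69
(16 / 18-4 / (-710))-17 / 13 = -17161 / 41535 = -0.41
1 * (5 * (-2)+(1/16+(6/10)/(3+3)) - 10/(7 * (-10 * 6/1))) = -16487/1680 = -9.81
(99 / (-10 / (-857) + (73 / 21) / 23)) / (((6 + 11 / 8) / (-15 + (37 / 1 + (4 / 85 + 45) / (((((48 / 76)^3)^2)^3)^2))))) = 63010713538343711941181353455746033226952971938151678143 / 1109031661078511239022001312876456503924490240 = 56815973564.78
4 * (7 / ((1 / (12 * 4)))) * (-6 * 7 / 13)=-56448 / 13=-4342.15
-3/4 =-0.75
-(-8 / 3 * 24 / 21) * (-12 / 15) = -2.44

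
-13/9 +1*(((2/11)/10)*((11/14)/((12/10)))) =-361/252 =-1.43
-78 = -78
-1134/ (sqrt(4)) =-567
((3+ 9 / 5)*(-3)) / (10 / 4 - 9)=144 / 65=2.22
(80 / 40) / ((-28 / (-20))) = 10 / 7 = 1.43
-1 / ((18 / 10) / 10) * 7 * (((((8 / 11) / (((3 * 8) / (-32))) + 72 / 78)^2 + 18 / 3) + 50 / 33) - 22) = 932892100 / 1656369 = 563.22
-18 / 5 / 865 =-18 / 4325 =-0.00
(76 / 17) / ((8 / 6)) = 3.35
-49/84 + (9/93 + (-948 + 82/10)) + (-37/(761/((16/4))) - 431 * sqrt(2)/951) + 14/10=-1329231649/1415460 - 431 * sqrt(2)/951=-939.72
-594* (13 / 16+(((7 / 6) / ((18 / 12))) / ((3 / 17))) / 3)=-32527 / 24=-1355.29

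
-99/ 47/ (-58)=0.04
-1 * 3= -3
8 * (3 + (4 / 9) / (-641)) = 138424 / 5769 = 23.99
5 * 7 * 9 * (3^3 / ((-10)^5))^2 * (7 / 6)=107163 / 4000000000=0.00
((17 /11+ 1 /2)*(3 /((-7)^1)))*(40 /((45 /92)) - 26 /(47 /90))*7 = -101490 /517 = -196.31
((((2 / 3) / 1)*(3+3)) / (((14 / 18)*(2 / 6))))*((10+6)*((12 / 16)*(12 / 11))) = 15552 / 77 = 201.97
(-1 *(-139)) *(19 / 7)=2641 / 7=377.29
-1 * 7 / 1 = -7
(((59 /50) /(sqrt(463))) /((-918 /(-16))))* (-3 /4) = -0.00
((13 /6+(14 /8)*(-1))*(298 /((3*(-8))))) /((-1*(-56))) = -745 /8064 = -0.09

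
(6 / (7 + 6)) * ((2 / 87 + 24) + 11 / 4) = 9317 / 754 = 12.36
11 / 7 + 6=7.57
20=20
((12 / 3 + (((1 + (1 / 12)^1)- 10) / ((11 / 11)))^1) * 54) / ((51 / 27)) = -140.56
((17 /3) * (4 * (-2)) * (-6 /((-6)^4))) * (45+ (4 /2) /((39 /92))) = 32963 /3159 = 10.43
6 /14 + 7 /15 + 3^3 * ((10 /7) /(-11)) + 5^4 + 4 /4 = 720014 /1155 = 623.39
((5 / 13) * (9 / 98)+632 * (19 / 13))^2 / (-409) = -1384926495241 / 663838084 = -2086.24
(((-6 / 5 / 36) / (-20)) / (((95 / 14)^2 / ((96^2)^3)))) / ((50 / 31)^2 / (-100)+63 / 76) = 24572854372663296 / 696385625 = 35286274.57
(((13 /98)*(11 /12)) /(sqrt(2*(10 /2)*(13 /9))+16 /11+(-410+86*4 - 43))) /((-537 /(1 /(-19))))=-20449 /184297986152 - 1331*sqrt(130) /3870257709192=-0.00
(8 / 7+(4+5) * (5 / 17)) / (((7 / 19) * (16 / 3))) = 1.93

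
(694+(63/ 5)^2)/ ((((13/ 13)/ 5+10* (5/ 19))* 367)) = 0.82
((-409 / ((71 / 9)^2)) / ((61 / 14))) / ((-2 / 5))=1159515 / 307501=3.77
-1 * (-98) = 98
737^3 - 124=400315429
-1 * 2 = -2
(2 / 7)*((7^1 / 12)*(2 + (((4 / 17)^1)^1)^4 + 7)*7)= 5263615 / 501126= 10.50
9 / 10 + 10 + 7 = 179 / 10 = 17.90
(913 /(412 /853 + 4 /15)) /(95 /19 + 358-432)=-353995 /20056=-17.65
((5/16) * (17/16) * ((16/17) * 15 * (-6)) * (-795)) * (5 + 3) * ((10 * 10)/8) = 4471875/2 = 2235937.50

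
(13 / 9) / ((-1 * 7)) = -13 / 63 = -0.21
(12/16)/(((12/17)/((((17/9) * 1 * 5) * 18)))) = 1445/8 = 180.62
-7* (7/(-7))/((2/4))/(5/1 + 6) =14/11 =1.27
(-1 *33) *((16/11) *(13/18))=-104/3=-34.67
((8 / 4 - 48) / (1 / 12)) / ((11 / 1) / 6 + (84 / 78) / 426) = -1018992 / 3389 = -300.68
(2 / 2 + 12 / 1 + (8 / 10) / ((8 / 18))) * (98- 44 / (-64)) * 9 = 525807 / 40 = 13145.18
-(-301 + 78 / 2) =262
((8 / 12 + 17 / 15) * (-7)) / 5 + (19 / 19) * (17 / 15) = -104 / 75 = -1.39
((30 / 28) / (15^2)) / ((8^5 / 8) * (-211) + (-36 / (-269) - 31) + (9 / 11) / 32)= -47344 / 8592947198115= -0.00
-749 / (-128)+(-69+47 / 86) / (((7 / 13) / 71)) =-49647345 / 5504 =-9020.23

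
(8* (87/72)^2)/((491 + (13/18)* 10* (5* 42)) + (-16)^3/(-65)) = 0.01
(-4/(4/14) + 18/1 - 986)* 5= -4910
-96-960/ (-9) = 32/ 3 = 10.67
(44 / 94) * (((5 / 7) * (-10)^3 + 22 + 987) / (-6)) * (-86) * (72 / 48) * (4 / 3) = 3903196 / 987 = 3954.61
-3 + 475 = 472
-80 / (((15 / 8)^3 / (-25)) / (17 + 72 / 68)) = 2514944 / 459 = 5479.18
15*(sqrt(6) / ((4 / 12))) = 45*sqrt(6) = 110.23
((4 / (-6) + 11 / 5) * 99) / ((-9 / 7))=-1771 / 15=-118.07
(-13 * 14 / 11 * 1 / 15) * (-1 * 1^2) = 182 / 165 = 1.10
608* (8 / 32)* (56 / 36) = 2128 / 9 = 236.44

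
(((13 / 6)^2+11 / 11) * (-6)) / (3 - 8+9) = -205 / 24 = -8.54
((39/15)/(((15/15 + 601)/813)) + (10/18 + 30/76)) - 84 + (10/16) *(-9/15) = -164528929/2058840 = -79.91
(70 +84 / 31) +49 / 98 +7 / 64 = 145465 / 1984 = 73.32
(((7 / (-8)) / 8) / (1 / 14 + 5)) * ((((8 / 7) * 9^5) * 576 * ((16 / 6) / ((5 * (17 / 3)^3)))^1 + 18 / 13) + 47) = -1783541851049 / 725551840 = -2458.19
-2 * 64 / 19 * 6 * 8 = -6144 / 19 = -323.37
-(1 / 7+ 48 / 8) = -43 / 7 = -6.14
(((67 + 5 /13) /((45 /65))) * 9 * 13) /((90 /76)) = 144248 /15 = 9616.53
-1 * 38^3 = -54872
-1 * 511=-511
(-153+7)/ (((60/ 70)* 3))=-511/ 9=-56.78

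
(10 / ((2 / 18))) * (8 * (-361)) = -259920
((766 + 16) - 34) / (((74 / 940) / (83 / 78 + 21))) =302517380 / 1443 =209644.75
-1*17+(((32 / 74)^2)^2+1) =-29921040 / 1874161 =-15.97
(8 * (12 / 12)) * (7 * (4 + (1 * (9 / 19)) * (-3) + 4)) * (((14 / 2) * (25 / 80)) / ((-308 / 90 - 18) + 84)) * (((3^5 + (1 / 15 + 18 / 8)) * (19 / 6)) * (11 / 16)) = 450769375 / 65536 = 6878.19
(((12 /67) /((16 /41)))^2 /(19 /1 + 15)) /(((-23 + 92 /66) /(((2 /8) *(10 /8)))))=-2496285 /27858518528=-0.00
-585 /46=-12.72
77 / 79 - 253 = -19910 / 79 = -252.03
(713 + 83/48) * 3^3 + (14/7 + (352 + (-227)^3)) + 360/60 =-186838805/16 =-11677425.31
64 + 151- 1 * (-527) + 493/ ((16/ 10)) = 8401/ 8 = 1050.12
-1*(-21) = 21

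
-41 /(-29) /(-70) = -41 /2030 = -0.02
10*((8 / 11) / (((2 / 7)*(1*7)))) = 40 / 11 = 3.64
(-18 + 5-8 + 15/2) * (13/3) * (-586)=34281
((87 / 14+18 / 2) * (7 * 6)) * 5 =3195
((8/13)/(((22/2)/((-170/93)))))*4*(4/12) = -5440/39897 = -0.14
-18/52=-9/26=-0.35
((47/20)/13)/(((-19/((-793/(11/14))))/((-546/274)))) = -5478837/286330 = -19.13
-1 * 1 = -1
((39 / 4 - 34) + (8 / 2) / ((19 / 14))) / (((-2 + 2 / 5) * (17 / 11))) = 89045 / 10336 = 8.62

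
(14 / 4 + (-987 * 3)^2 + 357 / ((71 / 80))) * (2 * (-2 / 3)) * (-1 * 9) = 7470273594 / 71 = 105215121.04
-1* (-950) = 950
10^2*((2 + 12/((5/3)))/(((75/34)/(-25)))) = -31280/3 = -10426.67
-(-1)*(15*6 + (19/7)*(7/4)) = 379/4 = 94.75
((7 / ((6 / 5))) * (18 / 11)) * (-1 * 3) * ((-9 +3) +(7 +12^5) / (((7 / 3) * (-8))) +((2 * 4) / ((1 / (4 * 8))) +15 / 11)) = 362558115 / 968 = 374543.51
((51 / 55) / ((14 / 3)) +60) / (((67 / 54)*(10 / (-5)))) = -1251531 / 51590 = -24.26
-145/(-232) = 5/8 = 0.62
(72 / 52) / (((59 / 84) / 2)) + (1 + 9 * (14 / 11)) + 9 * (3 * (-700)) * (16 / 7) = -364340057 / 8437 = -43183.60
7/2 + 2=11/2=5.50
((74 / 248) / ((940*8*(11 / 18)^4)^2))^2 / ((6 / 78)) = 32978200300996214277 / 34476070854937575228860160160000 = 0.00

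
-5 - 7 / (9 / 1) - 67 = -655 / 9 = -72.78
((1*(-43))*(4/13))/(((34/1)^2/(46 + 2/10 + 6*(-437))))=553797/18785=29.48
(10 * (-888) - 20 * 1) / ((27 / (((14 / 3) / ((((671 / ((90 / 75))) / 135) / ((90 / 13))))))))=-22428000 / 8723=-2571.13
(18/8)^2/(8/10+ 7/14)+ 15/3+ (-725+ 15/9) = -222905/312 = -714.44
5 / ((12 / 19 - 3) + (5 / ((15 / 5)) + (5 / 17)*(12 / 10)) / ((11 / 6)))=-17765 / 4501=-3.95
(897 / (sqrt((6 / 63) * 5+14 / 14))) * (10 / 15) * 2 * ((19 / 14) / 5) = 11362 * sqrt(651) / 1085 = 267.19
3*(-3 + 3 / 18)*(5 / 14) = -85 / 28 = -3.04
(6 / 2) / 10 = 3 / 10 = 0.30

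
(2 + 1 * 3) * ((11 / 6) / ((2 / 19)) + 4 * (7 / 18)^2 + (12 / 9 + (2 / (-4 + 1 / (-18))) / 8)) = 2281625 / 23652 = 96.47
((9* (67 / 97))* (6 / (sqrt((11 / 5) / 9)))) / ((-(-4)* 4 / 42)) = 113967* sqrt(55) / 4268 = 198.03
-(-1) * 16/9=16/9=1.78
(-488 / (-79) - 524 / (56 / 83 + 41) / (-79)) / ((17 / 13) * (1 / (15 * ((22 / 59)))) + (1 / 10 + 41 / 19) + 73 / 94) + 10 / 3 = 1061059552750 / 201260278893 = 5.27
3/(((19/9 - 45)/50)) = -675/193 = -3.50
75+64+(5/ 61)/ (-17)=144138/ 1037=139.00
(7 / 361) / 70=1 / 3610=0.00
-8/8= -1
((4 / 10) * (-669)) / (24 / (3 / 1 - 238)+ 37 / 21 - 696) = 1320606 / 3426569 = 0.39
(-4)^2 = 16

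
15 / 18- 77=-457 / 6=-76.17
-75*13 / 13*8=-600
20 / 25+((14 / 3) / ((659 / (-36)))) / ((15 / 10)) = 2076 / 3295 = 0.63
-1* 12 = -12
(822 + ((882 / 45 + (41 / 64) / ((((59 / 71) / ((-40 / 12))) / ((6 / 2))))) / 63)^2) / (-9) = -290747323882801 / 3183226905600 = -91.34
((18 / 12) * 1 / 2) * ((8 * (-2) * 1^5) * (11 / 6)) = -22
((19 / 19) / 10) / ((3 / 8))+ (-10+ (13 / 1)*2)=244 / 15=16.27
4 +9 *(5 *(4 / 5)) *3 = 112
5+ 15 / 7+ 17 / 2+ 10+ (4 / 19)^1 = 6877 / 266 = 25.85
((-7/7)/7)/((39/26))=-2/21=-0.10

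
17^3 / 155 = 4913 / 155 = 31.70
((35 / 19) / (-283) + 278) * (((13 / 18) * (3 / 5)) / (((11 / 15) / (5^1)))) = 97160115 / 118294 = 821.34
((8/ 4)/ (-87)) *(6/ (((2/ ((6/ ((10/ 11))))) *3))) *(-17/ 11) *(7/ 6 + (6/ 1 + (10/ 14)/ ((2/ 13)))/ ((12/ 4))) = 1122/ 1015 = 1.11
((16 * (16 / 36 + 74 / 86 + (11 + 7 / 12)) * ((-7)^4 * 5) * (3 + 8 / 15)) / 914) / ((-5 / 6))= -10155298412 / 884295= -11484.06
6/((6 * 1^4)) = 1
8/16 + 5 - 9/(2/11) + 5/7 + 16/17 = -5039/119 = -42.34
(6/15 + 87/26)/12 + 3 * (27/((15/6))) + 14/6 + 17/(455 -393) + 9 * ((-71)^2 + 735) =2515654301/48360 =52019.32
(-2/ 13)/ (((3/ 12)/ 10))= -80/ 13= -6.15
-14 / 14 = -1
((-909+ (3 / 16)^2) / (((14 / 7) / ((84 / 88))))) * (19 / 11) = -749.33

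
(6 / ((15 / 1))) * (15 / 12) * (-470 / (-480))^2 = 2209 / 4608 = 0.48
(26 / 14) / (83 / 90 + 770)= 1170 / 485681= 0.00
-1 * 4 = -4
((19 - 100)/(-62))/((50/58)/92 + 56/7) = 36018/220813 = 0.16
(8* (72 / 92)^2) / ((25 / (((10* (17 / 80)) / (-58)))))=-2754 / 383525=-0.01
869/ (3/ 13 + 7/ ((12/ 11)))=135564/ 1037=130.73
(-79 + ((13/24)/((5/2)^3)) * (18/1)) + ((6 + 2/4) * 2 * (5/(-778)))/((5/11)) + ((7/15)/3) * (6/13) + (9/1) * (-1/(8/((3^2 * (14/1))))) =-1670615423/7585500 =-220.24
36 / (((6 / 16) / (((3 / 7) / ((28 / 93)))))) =6696 / 49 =136.65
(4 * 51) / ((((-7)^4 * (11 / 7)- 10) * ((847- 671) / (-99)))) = -459 / 15052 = -0.03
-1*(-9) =9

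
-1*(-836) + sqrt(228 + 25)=sqrt(253) + 836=851.91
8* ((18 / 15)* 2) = 96 / 5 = 19.20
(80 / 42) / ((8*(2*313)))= 5 / 13146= 0.00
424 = 424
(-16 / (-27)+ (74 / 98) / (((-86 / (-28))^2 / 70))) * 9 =309304 / 5547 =55.76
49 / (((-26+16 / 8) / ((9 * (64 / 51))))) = -23.06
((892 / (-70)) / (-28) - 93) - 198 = -142367 / 490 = -290.54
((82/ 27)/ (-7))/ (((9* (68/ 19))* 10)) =-779/ 578340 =-0.00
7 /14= 1 /2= 0.50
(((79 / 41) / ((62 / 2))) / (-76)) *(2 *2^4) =-632 / 24149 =-0.03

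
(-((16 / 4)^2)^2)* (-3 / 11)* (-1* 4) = -279.27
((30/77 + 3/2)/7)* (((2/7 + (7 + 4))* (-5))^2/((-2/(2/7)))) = -122.79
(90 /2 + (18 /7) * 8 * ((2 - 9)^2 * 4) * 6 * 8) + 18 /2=193590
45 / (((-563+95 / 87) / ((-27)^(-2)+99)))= -5232470 / 659961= -7.93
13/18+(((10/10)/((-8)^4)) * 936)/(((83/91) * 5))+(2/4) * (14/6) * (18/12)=4823503/1912320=2.52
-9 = -9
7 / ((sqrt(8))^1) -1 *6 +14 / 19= -100 / 19 +7 *sqrt(2) / 4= -2.79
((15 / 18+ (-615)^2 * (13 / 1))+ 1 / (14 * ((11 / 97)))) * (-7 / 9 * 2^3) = -9086480104 / 297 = -30594209.10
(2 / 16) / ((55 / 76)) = 19 / 110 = 0.17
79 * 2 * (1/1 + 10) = 1738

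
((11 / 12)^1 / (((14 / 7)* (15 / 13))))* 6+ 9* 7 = 3923 / 60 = 65.38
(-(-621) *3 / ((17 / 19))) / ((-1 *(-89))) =35397 / 1513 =23.40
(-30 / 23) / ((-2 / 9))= 135 / 23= 5.87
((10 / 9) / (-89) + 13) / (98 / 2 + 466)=101 / 4005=0.03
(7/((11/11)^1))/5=7/5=1.40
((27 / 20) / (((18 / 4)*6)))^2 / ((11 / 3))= 3 / 4400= 0.00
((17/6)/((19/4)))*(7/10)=119/285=0.42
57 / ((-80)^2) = 0.01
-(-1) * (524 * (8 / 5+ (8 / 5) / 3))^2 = 281165824 / 225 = 1249625.88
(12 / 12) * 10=10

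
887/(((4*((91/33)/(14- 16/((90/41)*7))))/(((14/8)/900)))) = 1531849/756000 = 2.03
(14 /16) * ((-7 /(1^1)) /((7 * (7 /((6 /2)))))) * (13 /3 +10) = -43 /8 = -5.38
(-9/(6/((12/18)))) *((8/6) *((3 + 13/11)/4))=-46/33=-1.39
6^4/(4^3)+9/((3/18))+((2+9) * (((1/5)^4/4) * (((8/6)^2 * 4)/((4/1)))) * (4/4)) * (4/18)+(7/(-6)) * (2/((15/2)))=14972977/202500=73.94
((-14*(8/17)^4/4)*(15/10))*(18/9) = -43008/83521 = -0.51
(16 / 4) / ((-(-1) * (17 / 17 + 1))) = 2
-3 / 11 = -0.27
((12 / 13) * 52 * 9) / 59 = 432 / 59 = 7.32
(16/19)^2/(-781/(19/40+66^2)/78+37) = 1739801856/90769882237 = 0.02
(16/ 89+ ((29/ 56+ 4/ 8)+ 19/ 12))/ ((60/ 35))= 1.62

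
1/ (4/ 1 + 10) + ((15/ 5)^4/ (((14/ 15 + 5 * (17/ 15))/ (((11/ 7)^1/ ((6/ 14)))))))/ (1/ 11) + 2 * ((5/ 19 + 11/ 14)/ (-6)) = 65798/ 133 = 494.72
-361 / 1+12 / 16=-1441 / 4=-360.25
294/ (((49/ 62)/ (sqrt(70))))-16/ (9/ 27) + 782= 734 + 372*sqrt(70)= 3846.38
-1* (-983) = 983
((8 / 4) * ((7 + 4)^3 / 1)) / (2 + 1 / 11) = 29282 / 23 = 1273.13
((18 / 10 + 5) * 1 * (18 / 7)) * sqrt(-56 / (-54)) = 136 * sqrt(21) / 35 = 17.81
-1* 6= -6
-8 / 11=-0.73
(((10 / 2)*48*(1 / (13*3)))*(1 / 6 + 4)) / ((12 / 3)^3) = 125 / 312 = 0.40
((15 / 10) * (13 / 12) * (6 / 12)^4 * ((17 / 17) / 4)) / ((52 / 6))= 3 / 1024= 0.00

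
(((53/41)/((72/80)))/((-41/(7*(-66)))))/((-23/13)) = -1061060/115989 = -9.15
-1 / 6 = -0.17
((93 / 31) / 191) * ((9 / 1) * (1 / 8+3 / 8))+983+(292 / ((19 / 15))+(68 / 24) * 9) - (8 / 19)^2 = 1238.92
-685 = -685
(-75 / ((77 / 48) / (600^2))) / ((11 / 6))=-7776000000 / 847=-9180637.54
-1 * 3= -3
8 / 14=4 / 7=0.57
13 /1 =13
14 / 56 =1 / 4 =0.25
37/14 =2.64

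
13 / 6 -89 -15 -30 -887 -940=-11753 / 6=-1958.83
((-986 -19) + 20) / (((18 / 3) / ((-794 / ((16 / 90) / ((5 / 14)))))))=29328375 / 112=261860.49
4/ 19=0.21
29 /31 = 0.94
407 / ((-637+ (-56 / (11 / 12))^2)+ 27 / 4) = 0.13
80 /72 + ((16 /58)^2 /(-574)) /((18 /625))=2403670 /2172303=1.11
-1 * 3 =-3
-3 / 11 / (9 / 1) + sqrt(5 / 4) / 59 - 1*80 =-2641 / 33 + sqrt(5) / 118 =-80.01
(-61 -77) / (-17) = 138 / 17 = 8.12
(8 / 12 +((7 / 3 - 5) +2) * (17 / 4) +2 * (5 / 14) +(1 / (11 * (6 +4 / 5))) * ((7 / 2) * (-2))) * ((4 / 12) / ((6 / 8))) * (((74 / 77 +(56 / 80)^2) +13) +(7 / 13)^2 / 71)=-623698126609 / 62796558825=-9.93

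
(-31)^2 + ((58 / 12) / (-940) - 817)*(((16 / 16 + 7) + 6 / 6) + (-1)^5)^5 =-18873317759 / 705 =-26770663.49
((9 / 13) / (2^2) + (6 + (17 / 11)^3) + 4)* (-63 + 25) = -18231925 / 34606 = -526.84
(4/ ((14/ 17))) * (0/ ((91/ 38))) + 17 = 17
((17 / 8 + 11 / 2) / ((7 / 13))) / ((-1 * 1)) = -793 / 56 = -14.16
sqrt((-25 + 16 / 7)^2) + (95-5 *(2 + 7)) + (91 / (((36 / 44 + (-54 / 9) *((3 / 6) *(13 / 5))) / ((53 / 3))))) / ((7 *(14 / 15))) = 201437 / 5376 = 37.47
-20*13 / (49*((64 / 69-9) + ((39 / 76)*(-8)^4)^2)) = -6476340 / 5392293275803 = -0.00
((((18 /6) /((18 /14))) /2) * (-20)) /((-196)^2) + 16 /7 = 18811 /8232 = 2.29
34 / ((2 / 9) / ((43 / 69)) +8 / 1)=2193 / 539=4.07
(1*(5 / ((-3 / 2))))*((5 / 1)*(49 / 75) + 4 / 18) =-314 / 27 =-11.63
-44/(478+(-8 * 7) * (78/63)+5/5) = -0.11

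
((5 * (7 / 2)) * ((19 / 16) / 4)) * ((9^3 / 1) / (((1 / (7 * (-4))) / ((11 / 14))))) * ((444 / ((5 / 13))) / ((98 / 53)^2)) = -617578096707 / 21952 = -28133113.01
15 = 15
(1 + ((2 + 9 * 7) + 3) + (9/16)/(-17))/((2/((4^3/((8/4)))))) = 18759/17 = 1103.47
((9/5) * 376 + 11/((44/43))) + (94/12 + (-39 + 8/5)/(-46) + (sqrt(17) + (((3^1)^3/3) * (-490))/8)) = sqrt(17) + 100013/690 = 149.07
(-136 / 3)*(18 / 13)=-816 / 13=-62.77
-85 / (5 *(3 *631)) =-17 / 1893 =-0.01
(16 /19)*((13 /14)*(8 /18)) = 416 /1197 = 0.35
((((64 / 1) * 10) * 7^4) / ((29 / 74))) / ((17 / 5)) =568556800 / 493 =1153259.23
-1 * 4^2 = -16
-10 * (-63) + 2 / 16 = 5041 / 8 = 630.12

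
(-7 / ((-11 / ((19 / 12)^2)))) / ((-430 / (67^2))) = -11343703 / 681120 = -16.65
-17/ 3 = -5.67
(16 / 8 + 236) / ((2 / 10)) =1190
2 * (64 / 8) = 16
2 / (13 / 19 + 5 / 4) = 152 / 147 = 1.03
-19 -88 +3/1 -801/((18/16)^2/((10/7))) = -63512/63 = -1008.13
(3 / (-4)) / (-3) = 1 / 4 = 0.25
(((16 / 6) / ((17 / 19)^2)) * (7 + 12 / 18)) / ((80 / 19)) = 157757 / 26010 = 6.07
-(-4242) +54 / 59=250332 / 59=4242.92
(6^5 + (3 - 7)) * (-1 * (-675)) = 5246100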